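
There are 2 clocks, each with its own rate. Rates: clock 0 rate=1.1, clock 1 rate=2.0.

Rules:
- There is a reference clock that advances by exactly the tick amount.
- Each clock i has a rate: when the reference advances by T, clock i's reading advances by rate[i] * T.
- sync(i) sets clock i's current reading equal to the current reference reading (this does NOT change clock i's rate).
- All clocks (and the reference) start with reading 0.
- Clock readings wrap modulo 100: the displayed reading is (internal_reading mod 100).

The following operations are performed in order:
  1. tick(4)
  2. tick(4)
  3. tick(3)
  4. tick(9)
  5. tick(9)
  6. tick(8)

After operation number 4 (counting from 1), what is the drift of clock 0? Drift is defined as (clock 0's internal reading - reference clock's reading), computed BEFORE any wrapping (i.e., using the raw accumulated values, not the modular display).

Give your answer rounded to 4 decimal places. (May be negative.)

After op 1 tick(4): ref=4.0000 raw=[4.4000 8.0000]
After op 2 tick(4): ref=8.0000 raw=[8.8000 16.0000]
After op 3 tick(3): ref=11.0000 raw=[12.1000 22.0000]
After op 4 tick(9): ref=20.0000 raw=[22.0000 40.0000]
Drift of clock 0 after op 4: 22.0000 - 20.0000 = 2.0000

Answer: 2.0000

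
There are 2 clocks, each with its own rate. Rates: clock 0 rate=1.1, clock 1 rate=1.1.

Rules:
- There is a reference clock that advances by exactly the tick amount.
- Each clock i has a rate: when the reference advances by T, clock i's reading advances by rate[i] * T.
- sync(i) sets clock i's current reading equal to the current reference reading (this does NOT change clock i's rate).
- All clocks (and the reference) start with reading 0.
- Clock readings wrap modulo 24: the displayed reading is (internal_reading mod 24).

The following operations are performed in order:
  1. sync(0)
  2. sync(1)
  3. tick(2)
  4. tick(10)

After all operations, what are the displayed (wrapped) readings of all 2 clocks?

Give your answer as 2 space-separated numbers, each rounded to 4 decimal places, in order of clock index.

After op 1 sync(0): ref=0.0000 raw=[0.0000 0.0000]
After op 2 sync(1): ref=0.0000 raw=[0.0000 0.0000]
After op 3 tick(2): ref=2.0000 raw=[2.2000 2.2000]
After op 4 tick(10): ref=12.0000 raw=[13.2000 13.2000]
Wrap final raw readings (mod 24): 13.2000 mod 24 = 13.2000; 13.2000 mod 24 = 13.2000

Answer: 13.2000 13.2000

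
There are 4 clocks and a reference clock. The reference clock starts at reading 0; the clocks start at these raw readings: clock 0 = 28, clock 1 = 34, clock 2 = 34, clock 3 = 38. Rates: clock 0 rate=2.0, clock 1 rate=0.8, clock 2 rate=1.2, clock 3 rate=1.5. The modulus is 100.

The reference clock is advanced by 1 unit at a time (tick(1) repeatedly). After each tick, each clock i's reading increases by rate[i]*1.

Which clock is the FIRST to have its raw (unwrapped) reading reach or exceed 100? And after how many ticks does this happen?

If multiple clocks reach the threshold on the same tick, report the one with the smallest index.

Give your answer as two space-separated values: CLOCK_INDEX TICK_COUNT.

clock 0: start=28, rate=2.0, needs 100-28 = 72; ticks = ceil(72/2.0) = ceil(36.0000) = 36; reading at tick 36 = 28 + 2.0*36 = 100.0000
clock 1: start=34, rate=0.8, needs 100-34 = 66; ticks = ceil(66/0.8) = ceil(82.5000) = 83; reading at tick 83 = 34 + 0.8*83 = 100.4000
clock 2: start=34, rate=1.2, needs 100-34 = 66; ticks = ceil(66/1.2) = ceil(55.0000) = 55; reading at tick 55 = 34 + 1.2*55 = 100.0000
clock 3: start=38, rate=1.5, needs 100-38 = 62; ticks = ceil(62/1.5) = ceil(41.3333) = 42; reading at tick 42 = 38 + 1.5*42 = 101.0000
Minimum tick count = 36; winners = [0]; smallest index = 0

Answer: 0 36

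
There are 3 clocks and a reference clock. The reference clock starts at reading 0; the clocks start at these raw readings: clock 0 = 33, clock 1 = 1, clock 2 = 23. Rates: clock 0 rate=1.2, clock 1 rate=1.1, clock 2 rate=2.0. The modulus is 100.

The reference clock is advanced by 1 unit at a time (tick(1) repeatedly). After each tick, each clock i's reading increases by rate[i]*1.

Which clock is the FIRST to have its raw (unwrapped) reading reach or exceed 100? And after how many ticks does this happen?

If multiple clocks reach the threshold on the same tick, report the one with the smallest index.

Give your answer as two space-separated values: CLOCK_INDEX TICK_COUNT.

clock 0: start=33, rate=1.2, needs 100-33 = 67; ticks = ceil(67/1.2) = ceil(55.8333) = 56; reading at tick 56 = 33 + 1.2*56 = 100.2000
clock 1: start=1, rate=1.1, needs 100-1 = 99; ticks = ceil(99/1.1) = ceil(90.0000) = 90; reading at tick 90 = 1 + 1.1*90 = 100.0000
clock 2: start=23, rate=2.0, needs 100-23 = 77; ticks = ceil(77/2.0) = ceil(38.5000) = 39; reading at tick 39 = 23 + 2.0*39 = 101.0000
Minimum tick count = 39; winners = [2]; smallest index = 2

Answer: 2 39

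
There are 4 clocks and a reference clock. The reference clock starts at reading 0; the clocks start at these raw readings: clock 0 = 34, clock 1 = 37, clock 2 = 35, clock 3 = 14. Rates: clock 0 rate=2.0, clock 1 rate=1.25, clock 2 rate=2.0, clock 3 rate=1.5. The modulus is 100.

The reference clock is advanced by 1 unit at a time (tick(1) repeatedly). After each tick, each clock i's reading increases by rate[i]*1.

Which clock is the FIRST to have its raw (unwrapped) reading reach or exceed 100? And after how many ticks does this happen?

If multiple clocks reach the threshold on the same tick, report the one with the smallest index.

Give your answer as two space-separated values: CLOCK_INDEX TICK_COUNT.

Answer: 0 33

Derivation:
clock 0: start=34, rate=2.0, needs 100-34 = 66; ticks = ceil(66/2.0) = ceil(33.0000) = 33; reading at tick 33 = 34 + 2.0*33 = 100.0000
clock 1: start=37, rate=1.25, needs 100-37 = 63; ticks = ceil(63/1.25) = ceil(50.4000) = 51; reading at tick 51 = 37 + 1.25*51 = 100.7500
clock 2: start=35, rate=2.0, needs 100-35 = 65; ticks = ceil(65/2.0) = ceil(32.5000) = 33; reading at tick 33 = 35 + 2.0*33 = 101.0000
clock 3: start=14, rate=1.5, needs 100-14 = 86; ticks = ceil(86/1.5) = ceil(57.3333) = 58; reading at tick 58 = 14 + 1.5*58 = 101.0000
Minimum tick count = 33; winners = [0, 2]; smallest index = 0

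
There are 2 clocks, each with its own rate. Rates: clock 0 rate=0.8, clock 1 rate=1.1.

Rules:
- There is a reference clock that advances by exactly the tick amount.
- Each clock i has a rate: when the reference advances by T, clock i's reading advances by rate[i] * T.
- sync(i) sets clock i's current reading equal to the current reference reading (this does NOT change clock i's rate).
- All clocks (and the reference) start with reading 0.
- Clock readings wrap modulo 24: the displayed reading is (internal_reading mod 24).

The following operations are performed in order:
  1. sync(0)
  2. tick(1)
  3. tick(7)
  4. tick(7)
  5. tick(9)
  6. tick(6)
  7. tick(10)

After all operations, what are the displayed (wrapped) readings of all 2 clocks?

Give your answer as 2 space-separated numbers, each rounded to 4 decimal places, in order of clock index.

Answer: 8.0000 20.0000

Derivation:
After op 1 sync(0): ref=0.0000 raw=[0.0000 0.0000]
After op 2 tick(1): ref=1.0000 raw=[0.8000 1.1000]
After op 3 tick(7): ref=8.0000 raw=[6.4000 8.8000]
After op 4 tick(7): ref=15.0000 raw=[12.0000 16.5000]
After op 5 tick(9): ref=24.0000 raw=[19.2000 26.4000]
After op 6 tick(6): ref=30.0000 raw=[24.0000 33.0000]
After op 7 tick(10): ref=40.0000 raw=[32.0000 44.0000]
Wrap final raw readings (mod 24): 32.0000 mod 24 = 8.0000; 44.0000 mod 24 = 20.0000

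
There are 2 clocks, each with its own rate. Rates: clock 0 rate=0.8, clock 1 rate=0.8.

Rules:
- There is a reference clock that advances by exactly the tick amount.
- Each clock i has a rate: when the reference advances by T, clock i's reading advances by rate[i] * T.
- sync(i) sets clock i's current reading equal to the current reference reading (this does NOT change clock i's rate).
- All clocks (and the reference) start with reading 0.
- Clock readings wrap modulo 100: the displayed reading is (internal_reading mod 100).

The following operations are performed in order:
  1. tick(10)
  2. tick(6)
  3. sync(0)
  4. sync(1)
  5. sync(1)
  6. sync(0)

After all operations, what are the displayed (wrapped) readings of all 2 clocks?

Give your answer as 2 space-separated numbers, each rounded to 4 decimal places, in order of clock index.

After op 1 tick(10): ref=10.0000 raw=[8.0000 8.0000]
After op 2 tick(6): ref=16.0000 raw=[12.8000 12.8000]
After op 3 sync(0): ref=16.0000 raw=[16.0000 12.8000]
After op 4 sync(1): ref=16.0000 raw=[16.0000 16.0000]
After op 5 sync(1): ref=16.0000 raw=[16.0000 16.0000]
After op 6 sync(0): ref=16.0000 raw=[16.0000 16.0000]
Wrap final raw readings (mod 100): 16.0000 mod 100 = 16.0000; 16.0000 mod 100 = 16.0000

Answer: 16.0000 16.0000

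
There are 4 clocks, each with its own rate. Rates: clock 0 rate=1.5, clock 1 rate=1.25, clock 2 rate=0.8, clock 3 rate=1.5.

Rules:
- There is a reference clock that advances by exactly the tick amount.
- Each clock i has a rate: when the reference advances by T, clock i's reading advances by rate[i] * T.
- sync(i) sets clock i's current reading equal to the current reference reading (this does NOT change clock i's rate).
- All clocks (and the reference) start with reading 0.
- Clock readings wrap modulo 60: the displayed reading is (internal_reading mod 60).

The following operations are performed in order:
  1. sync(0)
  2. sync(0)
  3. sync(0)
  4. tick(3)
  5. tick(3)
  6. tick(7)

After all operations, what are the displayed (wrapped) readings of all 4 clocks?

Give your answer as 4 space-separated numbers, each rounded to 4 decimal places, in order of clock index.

Answer: 19.5000 16.2500 10.4000 19.5000

Derivation:
After op 1 sync(0): ref=0.0000 raw=[0.0000 0.0000 0.0000 0.0000]
After op 2 sync(0): ref=0.0000 raw=[0.0000 0.0000 0.0000 0.0000]
After op 3 sync(0): ref=0.0000 raw=[0.0000 0.0000 0.0000 0.0000]
After op 4 tick(3): ref=3.0000 raw=[4.5000 3.7500 2.4000 4.5000]
After op 5 tick(3): ref=6.0000 raw=[9.0000 7.5000 4.8000 9.0000]
After op 6 tick(7): ref=13.0000 raw=[19.5000 16.2500 10.4000 19.5000]
Wrap final raw readings (mod 60): 19.5000 mod 60 = 19.5000; 16.2500 mod 60 = 16.2500; 10.4000 mod 60 = 10.4000; 19.5000 mod 60 = 19.5000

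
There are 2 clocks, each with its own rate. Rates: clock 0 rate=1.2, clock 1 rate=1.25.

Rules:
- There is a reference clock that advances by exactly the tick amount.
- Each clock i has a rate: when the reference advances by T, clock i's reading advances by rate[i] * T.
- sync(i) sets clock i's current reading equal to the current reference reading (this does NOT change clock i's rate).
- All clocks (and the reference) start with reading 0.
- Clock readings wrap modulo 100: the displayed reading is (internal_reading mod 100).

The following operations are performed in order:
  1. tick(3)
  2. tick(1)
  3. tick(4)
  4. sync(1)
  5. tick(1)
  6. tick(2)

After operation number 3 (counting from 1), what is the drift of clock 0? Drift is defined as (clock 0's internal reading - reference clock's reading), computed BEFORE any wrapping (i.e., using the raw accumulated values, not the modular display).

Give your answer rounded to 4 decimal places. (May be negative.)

After op 1 tick(3): ref=3.0000 raw=[3.6000 3.7500]
After op 2 tick(1): ref=4.0000 raw=[4.8000 5.0000]
After op 3 tick(4): ref=8.0000 raw=[9.6000 10.0000]
Drift of clock 0 after op 3: 9.6000 - 8.0000 = 1.6000

Answer: 1.6000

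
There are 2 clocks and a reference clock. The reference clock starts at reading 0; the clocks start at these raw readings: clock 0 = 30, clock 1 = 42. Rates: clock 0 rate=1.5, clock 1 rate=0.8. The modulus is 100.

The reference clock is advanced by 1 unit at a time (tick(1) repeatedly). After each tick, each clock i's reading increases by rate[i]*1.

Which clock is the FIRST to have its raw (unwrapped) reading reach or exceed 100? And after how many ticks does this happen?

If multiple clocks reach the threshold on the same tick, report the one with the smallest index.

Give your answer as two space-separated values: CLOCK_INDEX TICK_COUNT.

Answer: 0 47

Derivation:
clock 0: start=30, rate=1.5, needs 100-30 = 70; ticks = ceil(70/1.5) = ceil(46.6667) = 47; reading at tick 47 = 30 + 1.5*47 = 100.5000
clock 1: start=42, rate=0.8, needs 100-42 = 58; ticks = ceil(58/0.8) = ceil(72.5000) = 73; reading at tick 73 = 42 + 0.8*73 = 100.4000
Minimum tick count = 47; winners = [0]; smallest index = 0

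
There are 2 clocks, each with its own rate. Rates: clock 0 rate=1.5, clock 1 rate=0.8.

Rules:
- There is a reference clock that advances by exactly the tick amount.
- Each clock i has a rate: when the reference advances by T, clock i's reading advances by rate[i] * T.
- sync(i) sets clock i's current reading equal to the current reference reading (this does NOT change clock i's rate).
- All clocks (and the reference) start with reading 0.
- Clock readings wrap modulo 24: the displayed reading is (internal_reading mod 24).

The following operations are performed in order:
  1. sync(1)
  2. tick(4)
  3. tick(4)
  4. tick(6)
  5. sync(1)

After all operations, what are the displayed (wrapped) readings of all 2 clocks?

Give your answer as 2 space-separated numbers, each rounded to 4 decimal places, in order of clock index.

After op 1 sync(1): ref=0.0000 raw=[0.0000 0.0000]
After op 2 tick(4): ref=4.0000 raw=[6.0000 3.2000]
After op 3 tick(4): ref=8.0000 raw=[12.0000 6.4000]
After op 4 tick(6): ref=14.0000 raw=[21.0000 11.2000]
After op 5 sync(1): ref=14.0000 raw=[21.0000 14.0000]
Wrap final raw readings (mod 24): 21.0000 mod 24 = 21.0000; 14.0000 mod 24 = 14.0000

Answer: 21.0000 14.0000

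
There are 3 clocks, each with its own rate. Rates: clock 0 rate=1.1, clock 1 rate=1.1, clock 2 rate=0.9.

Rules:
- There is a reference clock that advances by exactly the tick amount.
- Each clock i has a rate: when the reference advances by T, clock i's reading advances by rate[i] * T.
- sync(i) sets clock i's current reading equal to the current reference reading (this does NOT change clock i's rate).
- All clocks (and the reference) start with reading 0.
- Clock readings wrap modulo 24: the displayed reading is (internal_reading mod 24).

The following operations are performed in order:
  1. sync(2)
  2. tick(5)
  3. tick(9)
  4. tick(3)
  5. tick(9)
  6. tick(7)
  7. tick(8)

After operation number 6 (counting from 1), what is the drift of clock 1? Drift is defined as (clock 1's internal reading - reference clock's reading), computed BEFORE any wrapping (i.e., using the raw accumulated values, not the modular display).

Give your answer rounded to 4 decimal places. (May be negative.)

Answer: 3.3000

Derivation:
After op 1 sync(2): ref=0.0000 raw=[0.0000 0.0000 0.0000]
After op 2 tick(5): ref=5.0000 raw=[5.5000 5.5000 4.5000]
After op 3 tick(9): ref=14.0000 raw=[15.4000 15.4000 12.6000]
After op 4 tick(3): ref=17.0000 raw=[18.7000 18.7000 15.3000]
After op 5 tick(9): ref=26.0000 raw=[28.6000 28.6000 23.4000]
After op 6 tick(7): ref=33.0000 raw=[36.3000 36.3000 29.7000]
Drift of clock 1 after op 6: 36.3000 - 33.0000 = 3.3000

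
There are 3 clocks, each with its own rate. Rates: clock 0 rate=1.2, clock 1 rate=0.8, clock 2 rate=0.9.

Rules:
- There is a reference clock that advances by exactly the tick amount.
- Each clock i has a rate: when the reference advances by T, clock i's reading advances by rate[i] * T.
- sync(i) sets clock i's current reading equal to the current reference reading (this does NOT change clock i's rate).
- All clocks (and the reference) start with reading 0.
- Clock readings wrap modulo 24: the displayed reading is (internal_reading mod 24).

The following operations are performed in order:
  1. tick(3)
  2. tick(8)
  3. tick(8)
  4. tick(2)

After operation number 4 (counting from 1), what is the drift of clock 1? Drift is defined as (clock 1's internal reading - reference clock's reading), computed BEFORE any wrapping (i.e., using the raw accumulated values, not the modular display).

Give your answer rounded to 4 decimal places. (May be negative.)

Answer: -4.2000

Derivation:
After op 1 tick(3): ref=3.0000 raw=[3.6000 2.4000 2.7000]
After op 2 tick(8): ref=11.0000 raw=[13.2000 8.8000 9.9000]
After op 3 tick(8): ref=19.0000 raw=[22.8000 15.2000 17.1000]
After op 4 tick(2): ref=21.0000 raw=[25.2000 16.8000 18.9000]
Drift of clock 1 after op 4: 16.8000 - 21.0000 = -4.2000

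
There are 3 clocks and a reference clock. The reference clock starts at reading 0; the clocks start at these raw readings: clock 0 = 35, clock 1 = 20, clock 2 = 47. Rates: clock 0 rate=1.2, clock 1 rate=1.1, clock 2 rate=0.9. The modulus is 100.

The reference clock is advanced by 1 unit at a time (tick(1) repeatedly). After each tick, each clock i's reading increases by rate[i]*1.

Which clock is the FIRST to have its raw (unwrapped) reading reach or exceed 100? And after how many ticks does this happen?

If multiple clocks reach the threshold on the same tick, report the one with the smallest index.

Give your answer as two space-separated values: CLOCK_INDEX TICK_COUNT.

clock 0: start=35, rate=1.2, needs 100-35 = 65; ticks = ceil(65/1.2) = ceil(54.1667) = 55; reading at tick 55 = 35 + 1.2*55 = 101.0000
clock 1: start=20, rate=1.1, needs 100-20 = 80; ticks = ceil(80/1.1) = ceil(72.7273) = 73; reading at tick 73 = 20 + 1.1*73 = 100.3000
clock 2: start=47, rate=0.9, needs 100-47 = 53; ticks = ceil(53/0.9) = ceil(58.8889) = 59; reading at tick 59 = 47 + 0.9*59 = 100.1000
Minimum tick count = 55; winners = [0]; smallest index = 0

Answer: 0 55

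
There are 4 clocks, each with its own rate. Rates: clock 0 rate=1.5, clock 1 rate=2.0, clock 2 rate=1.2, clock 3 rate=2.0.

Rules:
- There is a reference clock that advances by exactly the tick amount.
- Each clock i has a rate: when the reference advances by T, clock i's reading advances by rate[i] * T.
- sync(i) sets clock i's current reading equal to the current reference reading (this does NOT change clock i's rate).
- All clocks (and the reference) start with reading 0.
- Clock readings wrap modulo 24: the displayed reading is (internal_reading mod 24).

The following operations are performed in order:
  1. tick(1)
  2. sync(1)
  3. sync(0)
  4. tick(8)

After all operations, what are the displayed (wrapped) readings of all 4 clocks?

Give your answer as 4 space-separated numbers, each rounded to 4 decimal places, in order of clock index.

Answer: 13.0000 17.0000 10.8000 18.0000

Derivation:
After op 1 tick(1): ref=1.0000 raw=[1.5000 2.0000 1.2000 2.0000]
After op 2 sync(1): ref=1.0000 raw=[1.5000 1.0000 1.2000 2.0000]
After op 3 sync(0): ref=1.0000 raw=[1.0000 1.0000 1.2000 2.0000]
After op 4 tick(8): ref=9.0000 raw=[13.0000 17.0000 10.8000 18.0000]
Wrap final raw readings (mod 24): 13.0000 mod 24 = 13.0000; 17.0000 mod 24 = 17.0000; 10.8000 mod 24 = 10.8000; 18.0000 mod 24 = 18.0000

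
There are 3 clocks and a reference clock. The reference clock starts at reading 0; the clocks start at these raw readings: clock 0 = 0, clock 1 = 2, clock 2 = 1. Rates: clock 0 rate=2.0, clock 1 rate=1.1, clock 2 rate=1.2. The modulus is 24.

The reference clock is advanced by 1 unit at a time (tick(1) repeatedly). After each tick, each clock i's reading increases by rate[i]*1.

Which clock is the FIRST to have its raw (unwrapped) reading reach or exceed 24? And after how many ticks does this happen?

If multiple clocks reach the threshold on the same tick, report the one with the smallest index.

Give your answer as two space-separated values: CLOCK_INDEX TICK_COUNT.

Answer: 0 12

Derivation:
clock 0: start=0, rate=2.0, needs 24-0 = 24; ticks = ceil(24/2.0) = ceil(12.0000) = 12; reading at tick 12 = 0 + 2.0*12 = 24.0000
clock 1: start=2, rate=1.1, needs 24-2 = 22; ticks = ceil(22/1.1) = ceil(20.0000) = 20; reading at tick 20 = 2 + 1.1*20 = 24.0000
clock 2: start=1, rate=1.2, needs 24-1 = 23; ticks = ceil(23/1.2) = ceil(19.1667) = 20; reading at tick 20 = 1 + 1.2*20 = 25.0000
Minimum tick count = 12; winners = [0]; smallest index = 0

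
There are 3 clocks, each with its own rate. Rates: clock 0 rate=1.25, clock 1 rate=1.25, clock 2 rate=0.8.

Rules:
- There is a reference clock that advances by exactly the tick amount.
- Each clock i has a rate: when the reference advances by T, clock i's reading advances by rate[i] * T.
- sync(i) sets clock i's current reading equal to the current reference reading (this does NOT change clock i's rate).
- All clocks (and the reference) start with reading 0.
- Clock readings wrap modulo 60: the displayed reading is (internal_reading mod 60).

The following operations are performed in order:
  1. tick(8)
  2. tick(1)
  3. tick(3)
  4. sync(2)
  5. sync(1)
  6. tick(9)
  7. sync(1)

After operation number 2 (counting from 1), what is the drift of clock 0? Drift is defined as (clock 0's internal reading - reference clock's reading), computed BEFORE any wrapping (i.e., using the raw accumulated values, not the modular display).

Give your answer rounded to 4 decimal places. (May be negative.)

After op 1 tick(8): ref=8.0000 raw=[10.0000 10.0000 6.4000]
After op 2 tick(1): ref=9.0000 raw=[11.2500 11.2500 7.2000]
Drift of clock 0 after op 2: 11.2500 - 9.0000 = 2.2500

Answer: 2.2500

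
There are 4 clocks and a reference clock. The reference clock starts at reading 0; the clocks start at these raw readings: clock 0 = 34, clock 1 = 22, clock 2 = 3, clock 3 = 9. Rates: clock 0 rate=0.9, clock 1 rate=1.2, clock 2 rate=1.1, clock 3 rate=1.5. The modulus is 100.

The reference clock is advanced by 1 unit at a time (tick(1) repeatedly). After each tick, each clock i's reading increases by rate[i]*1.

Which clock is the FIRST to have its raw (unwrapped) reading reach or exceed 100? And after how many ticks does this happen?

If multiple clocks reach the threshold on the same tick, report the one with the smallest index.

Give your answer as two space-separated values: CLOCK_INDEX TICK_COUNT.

Answer: 3 61

Derivation:
clock 0: start=34, rate=0.9, needs 100-34 = 66; ticks = ceil(66/0.9) = ceil(73.3333) = 74; reading at tick 74 = 34 + 0.9*74 = 100.6000
clock 1: start=22, rate=1.2, needs 100-22 = 78; ticks = ceil(78/1.2) = ceil(65.0000) = 65; reading at tick 65 = 22 + 1.2*65 = 100.0000
clock 2: start=3, rate=1.1, needs 100-3 = 97; ticks = ceil(97/1.1) = ceil(88.1818) = 89; reading at tick 89 = 3 + 1.1*89 = 100.9000
clock 3: start=9, rate=1.5, needs 100-9 = 91; ticks = ceil(91/1.5) = ceil(60.6667) = 61; reading at tick 61 = 9 + 1.5*61 = 100.5000
Minimum tick count = 61; winners = [3]; smallest index = 3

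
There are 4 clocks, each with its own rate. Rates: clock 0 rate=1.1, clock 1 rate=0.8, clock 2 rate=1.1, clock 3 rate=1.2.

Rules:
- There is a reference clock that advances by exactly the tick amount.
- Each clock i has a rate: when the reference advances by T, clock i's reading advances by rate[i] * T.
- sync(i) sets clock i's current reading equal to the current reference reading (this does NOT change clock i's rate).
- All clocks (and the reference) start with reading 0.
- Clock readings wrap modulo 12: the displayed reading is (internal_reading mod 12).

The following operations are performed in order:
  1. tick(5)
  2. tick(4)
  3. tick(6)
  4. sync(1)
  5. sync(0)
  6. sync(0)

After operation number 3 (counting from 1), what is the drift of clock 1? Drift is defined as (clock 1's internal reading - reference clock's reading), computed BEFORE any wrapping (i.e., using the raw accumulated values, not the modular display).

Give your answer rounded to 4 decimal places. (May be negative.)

Answer: -3.0000

Derivation:
After op 1 tick(5): ref=5.0000 raw=[5.5000 4.0000 5.5000 6.0000]
After op 2 tick(4): ref=9.0000 raw=[9.9000 7.2000 9.9000 10.8000]
After op 3 tick(6): ref=15.0000 raw=[16.5000 12.0000 16.5000 18.0000]
Drift of clock 1 after op 3: 12.0000 - 15.0000 = -3.0000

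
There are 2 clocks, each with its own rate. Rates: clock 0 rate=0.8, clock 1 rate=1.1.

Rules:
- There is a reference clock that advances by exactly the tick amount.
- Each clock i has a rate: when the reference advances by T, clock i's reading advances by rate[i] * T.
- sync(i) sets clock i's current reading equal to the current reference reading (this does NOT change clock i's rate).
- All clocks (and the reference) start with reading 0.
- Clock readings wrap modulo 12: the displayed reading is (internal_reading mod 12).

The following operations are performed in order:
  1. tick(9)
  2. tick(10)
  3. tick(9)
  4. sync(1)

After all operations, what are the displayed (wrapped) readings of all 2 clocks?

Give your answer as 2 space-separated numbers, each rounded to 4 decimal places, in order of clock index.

Answer: 10.4000 4.0000

Derivation:
After op 1 tick(9): ref=9.0000 raw=[7.2000 9.9000]
After op 2 tick(10): ref=19.0000 raw=[15.2000 20.9000]
After op 3 tick(9): ref=28.0000 raw=[22.4000 30.8000]
After op 4 sync(1): ref=28.0000 raw=[22.4000 28.0000]
Wrap final raw readings (mod 12): 22.4000 mod 12 = 10.4000; 28.0000 mod 12 = 4.0000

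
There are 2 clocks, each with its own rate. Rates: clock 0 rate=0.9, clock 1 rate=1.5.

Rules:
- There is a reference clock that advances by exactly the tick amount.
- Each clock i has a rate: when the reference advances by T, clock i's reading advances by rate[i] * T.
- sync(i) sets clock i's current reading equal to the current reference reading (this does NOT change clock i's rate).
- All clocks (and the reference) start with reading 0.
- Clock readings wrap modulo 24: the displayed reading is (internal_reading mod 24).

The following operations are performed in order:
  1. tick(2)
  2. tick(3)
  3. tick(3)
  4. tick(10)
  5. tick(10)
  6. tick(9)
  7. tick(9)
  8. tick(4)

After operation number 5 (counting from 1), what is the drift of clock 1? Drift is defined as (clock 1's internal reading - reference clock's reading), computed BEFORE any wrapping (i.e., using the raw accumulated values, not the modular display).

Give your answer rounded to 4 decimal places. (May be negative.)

After op 1 tick(2): ref=2.0000 raw=[1.8000 3.0000]
After op 2 tick(3): ref=5.0000 raw=[4.5000 7.5000]
After op 3 tick(3): ref=8.0000 raw=[7.2000 12.0000]
After op 4 tick(10): ref=18.0000 raw=[16.2000 27.0000]
After op 5 tick(10): ref=28.0000 raw=[25.2000 42.0000]
Drift of clock 1 after op 5: 42.0000 - 28.0000 = 14.0000

Answer: 14.0000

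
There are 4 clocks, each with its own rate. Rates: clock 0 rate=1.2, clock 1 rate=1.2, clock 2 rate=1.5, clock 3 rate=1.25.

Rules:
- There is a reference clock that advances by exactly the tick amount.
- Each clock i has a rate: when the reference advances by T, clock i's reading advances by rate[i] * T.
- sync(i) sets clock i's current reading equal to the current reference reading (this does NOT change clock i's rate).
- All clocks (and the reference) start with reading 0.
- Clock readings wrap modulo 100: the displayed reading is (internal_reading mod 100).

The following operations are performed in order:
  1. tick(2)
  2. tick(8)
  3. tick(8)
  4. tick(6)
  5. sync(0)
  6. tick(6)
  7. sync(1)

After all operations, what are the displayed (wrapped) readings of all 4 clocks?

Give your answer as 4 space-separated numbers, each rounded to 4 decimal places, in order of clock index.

After op 1 tick(2): ref=2.0000 raw=[2.4000 2.4000 3.0000 2.5000]
After op 2 tick(8): ref=10.0000 raw=[12.0000 12.0000 15.0000 12.5000]
After op 3 tick(8): ref=18.0000 raw=[21.6000 21.6000 27.0000 22.5000]
After op 4 tick(6): ref=24.0000 raw=[28.8000 28.8000 36.0000 30.0000]
After op 5 sync(0): ref=24.0000 raw=[24.0000 28.8000 36.0000 30.0000]
After op 6 tick(6): ref=30.0000 raw=[31.2000 36.0000 45.0000 37.5000]
After op 7 sync(1): ref=30.0000 raw=[31.2000 30.0000 45.0000 37.5000]
Wrap final raw readings (mod 100): 31.2000 mod 100 = 31.2000; 30.0000 mod 100 = 30.0000; 45.0000 mod 100 = 45.0000; 37.5000 mod 100 = 37.5000

Answer: 31.2000 30.0000 45.0000 37.5000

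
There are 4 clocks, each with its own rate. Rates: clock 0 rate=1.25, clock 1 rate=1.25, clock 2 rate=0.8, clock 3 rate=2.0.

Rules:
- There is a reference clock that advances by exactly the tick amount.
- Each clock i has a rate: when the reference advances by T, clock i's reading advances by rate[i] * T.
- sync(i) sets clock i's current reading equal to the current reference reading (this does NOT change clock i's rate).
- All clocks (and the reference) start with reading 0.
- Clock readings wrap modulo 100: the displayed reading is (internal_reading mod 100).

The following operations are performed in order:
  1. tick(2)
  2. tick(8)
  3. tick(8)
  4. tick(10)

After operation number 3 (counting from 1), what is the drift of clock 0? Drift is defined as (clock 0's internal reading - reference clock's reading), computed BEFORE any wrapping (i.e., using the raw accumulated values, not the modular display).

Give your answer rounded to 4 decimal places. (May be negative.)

Answer: 4.5000

Derivation:
After op 1 tick(2): ref=2.0000 raw=[2.5000 2.5000 1.6000 4.0000]
After op 2 tick(8): ref=10.0000 raw=[12.5000 12.5000 8.0000 20.0000]
After op 3 tick(8): ref=18.0000 raw=[22.5000 22.5000 14.4000 36.0000]
Drift of clock 0 after op 3: 22.5000 - 18.0000 = 4.5000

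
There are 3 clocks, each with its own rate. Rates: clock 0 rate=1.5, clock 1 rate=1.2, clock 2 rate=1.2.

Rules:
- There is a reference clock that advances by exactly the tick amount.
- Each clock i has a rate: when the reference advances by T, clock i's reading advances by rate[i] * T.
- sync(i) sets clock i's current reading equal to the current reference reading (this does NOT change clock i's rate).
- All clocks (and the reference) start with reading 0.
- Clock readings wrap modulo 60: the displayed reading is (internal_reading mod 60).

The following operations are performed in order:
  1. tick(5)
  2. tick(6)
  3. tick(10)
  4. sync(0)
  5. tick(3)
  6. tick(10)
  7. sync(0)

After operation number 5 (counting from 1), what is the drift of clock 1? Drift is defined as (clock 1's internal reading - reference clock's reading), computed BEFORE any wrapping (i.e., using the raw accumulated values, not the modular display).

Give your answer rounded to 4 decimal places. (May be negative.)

After op 1 tick(5): ref=5.0000 raw=[7.5000 6.0000 6.0000]
After op 2 tick(6): ref=11.0000 raw=[16.5000 13.2000 13.2000]
After op 3 tick(10): ref=21.0000 raw=[31.5000 25.2000 25.2000]
After op 4 sync(0): ref=21.0000 raw=[21.0000 25.2000 25.2000]
After op 5 tick(3): ref=24.0000 raw=[25.5000 28.8000 28.8000]
Drift of clock 1 after op 5: 28.8000 - 24.0000 = 4.8000

Answer: 4.8000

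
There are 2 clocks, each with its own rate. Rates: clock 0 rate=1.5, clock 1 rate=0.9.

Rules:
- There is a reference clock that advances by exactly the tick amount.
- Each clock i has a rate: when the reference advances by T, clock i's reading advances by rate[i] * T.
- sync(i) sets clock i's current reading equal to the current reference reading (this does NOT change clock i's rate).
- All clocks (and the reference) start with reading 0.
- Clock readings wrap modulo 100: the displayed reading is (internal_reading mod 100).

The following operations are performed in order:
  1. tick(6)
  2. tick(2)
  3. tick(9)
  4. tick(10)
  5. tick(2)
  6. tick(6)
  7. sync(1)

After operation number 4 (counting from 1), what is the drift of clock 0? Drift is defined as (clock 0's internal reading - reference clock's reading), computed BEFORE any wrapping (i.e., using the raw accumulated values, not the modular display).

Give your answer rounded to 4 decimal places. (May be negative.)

Answer: 13.5000

Derivation:
After op 1 tick(6): ref=6.0000 raw=[9.0000 5.4000]
After op 2 tick(2): ref=8.0000 raw=[12.0000 7.2000]
After op 3 tick(9): ref=17.0000 raw=[25.5000 15.3000]
After op 4 tick(10): ref=27.0000 raw=[40.5000 24.3000]
Drift of clock 0 after op 4: 40.5000 - 27.0000 = 13.5000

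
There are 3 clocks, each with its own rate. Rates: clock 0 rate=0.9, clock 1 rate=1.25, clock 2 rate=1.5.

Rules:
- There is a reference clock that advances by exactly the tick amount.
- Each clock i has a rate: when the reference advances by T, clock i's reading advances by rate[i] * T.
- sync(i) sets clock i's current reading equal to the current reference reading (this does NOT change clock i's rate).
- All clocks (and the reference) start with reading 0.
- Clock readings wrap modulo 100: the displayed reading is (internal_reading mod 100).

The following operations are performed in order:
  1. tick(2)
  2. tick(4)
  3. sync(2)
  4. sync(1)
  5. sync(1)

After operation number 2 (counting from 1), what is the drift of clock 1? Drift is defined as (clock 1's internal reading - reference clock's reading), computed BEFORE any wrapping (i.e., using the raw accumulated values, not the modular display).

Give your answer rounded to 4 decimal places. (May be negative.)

After op 1 tick(2): ref=2.0000 raw=[1.8000 2.5000 3.0000]
After op 2 tick(4): ref=6.0000 raw=[5.4000 7.5000 9.0000]
Drift of clock 1 after op 2: 7.5000 - 6.0000 = 1.5000

Answer: 1.5000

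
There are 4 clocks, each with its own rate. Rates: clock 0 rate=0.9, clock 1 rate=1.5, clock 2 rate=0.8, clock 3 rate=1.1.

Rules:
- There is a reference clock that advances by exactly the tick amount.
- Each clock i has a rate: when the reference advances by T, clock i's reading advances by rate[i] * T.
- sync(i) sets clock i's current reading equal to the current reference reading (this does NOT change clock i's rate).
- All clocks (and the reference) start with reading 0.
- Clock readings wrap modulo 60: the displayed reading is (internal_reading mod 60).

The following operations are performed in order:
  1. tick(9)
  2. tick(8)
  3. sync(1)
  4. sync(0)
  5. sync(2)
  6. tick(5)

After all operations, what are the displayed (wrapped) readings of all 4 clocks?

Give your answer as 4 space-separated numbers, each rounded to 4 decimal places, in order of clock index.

Answer: 21.5000 24.5000 21.0000 24.2000

Derivation:
After op 1 tick(9): ref=9.0000 raw=[8.1000 13.5000 7.2000 9.9000]
After op 2 tick(8): ref=17.0000 raw=[15.3000 25.5000 13.6000 18.7000]
After op 3 sync(1): ref=17.0000 raw=[15.3000 17.0000 13.6000 18.7000]
After op 4 sync(0): ref=17.0000 raw=[17.0000 17.0000 13.6000 18.7000]
After op 5 sync(2): ref=17.0000 raw=[17.0000 17.0000 17.0000 18.7000]
After op 6 tick(5): ref=22.0000 raw=[21.5000 24.5000 21.0000 24.2000]
Wrap final raw readings (mod 60): 21.5000 mod 60 = 21.5000; 24.5000 mod 60 = 24.5000; 21.0000 mod 60 = 21.0000; 24.2000 mod 60 = 24.2000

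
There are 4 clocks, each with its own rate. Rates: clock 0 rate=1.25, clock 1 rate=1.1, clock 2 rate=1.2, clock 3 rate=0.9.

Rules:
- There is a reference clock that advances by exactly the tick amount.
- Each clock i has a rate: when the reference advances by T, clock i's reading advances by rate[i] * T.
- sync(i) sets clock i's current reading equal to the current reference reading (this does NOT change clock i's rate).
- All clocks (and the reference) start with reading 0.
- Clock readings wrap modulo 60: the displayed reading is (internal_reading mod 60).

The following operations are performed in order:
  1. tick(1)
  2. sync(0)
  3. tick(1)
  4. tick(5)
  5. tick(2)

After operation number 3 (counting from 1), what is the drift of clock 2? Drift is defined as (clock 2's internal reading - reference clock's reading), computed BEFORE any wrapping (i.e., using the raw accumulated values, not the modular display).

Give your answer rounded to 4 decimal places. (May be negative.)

After op 1 tick(1): ref=1.0000 raw=[1.2500 1.1000 1.2000 0.9000]
After op 2 sync(0): ref=1.0000 raw=[1.0000 1.1000 1.2000 0.9000]
After op 3 tick(1): ref=2.0000 raw=[2.2500 2.2000 2.4000 1.8000]
Drift of clock 2 after op 3: 2.4000 - 2.0000 = 0.4000

Answer: 0.4000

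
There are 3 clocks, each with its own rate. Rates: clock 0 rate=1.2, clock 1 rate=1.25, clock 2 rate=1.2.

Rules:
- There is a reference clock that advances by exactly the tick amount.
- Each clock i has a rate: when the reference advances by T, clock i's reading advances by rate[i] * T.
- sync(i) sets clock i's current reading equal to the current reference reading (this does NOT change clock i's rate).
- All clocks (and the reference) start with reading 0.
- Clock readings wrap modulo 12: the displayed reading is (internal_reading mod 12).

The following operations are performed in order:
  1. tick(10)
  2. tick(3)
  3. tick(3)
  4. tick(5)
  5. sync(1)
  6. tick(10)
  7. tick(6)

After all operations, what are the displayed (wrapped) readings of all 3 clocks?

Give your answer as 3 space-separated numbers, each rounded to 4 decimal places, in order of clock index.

Answer: 8.4000 5.0000 8.4000

Derivation:
After op 1 tick(10): ref=10.0000 raw=[12.0000 12.5000 12.0000]
After op 2 tick(3): ref=13.0000 raw=[15.6000 16.2500 15.6000]
After op 3 tick(3): ref=16.0000 raw=[19.2000 20.0000 19.2000]
After op 4 tick(5): ref=21.0000 raw=[25.2000 26.2500 25.2000]
After op 5 sync(1): ref=21.0000 raw=[25.2000 21.0000 25.2000]
After op 6 tick(10): ref=31.0000 raw=[37.2000 33.5000 37.2000]
After op 7 tick(6): ref=37.0000 raw=[44.4000 41.0000 44.4000]
Wrap final raw readings (mod 12): 44.4000 mod 12 = 8.4000; 41.0000 mod 12 = 5.0000; 44.4000 mod 12 = 8.4000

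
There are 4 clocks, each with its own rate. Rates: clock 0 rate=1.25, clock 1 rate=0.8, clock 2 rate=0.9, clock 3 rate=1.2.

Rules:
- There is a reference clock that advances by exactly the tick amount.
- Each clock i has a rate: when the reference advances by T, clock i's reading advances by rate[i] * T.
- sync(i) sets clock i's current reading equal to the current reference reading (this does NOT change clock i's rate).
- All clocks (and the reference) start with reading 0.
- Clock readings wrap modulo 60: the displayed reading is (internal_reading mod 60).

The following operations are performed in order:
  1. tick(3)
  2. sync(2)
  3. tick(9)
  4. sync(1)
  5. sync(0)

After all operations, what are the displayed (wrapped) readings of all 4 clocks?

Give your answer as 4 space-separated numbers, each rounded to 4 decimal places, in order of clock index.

After op 1 tick(3): ref=3.0000 raw=[3.7500 2.4000 2.7000 3.6000]
After op 2 sync(2): ref=3.0000 raw=[3.7500 2.4000 3.0000 3.6000]
After op 3 tick(9): ref=12.0000 raw=[15.0000 9.6000 11.1000 14.4000]
After op 4 sync(1): ref=12.0000 raw=[15.0000 12.0000 11.1000 14.4000]
After op 5 sync(0): ref=12.0000 raw=[12.0000 12.0000 11.1000 14.4000]
Wrap final raw readings (mod 60): 12.0000 mod 60 = 12.0000; 12.0000 mod 60 = 12.0000; 11.1000 mod 60 = 11.1000; 14.4000 mod 60 = 14.4000

Answer: 12.0000 12.0000 11.1000 14.4000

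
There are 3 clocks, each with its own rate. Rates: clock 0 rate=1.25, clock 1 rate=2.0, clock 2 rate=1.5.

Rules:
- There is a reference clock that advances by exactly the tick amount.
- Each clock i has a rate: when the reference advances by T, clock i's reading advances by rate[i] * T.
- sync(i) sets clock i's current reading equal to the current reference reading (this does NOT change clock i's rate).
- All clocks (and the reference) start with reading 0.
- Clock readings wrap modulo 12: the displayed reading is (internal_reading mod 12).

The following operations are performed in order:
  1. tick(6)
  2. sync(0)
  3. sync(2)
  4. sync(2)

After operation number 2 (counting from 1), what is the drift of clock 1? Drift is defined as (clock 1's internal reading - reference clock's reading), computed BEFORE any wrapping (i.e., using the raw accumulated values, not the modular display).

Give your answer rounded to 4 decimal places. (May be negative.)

After op 1 tick(6): ref=6.0000 raw=[7.5000 12.0000 9.0000]
After op 2 sync(0): ref=6.0000 raw=[6.0000 12.0000 9.0000]
Drift of clock 1 after op 2: 12.0000 - 6.0000 = 6.0000

Answer: 6.0000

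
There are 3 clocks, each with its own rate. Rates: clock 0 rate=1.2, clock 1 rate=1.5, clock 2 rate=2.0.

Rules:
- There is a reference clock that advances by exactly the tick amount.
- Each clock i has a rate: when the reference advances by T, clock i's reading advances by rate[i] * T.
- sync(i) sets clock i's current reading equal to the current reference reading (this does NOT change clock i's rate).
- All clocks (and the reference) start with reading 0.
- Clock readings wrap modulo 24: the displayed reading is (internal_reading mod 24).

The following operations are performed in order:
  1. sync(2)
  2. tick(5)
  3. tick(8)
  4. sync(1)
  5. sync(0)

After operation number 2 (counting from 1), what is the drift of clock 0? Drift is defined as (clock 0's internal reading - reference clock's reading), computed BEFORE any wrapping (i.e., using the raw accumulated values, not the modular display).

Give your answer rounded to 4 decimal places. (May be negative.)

Answer: 1.0000

Derivation:
After op 1 sync(2): ref=0.0000 raw=[0.0000 0.0000 0.0000]
After op 2 tick(5): ref=5.0000 raw=[6.0000 7.5000 10.0000]
Drift of clock 0 after op 2: 6.0000 - 5.0000 = 1.0000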